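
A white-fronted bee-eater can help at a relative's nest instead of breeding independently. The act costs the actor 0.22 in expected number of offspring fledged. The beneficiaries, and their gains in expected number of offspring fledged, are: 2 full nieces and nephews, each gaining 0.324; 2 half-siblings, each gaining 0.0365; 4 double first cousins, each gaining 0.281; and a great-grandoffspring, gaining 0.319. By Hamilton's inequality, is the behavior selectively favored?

Hamilton's rule: the trait is favored when the sum of r·B over every recipient exceeds the actor's cost C.
r to a full niece or nephew = 1/4 (full aunt/uncle↔niece/nephew: two paths of length 3 through the shared grandparent pair: r = 2·(1/2)^3 = 1/4).
r to a half-sibling = 0.25 (half-sibs share one parent — one path of length 2: r = (1/2)^2 = 1/4).
r to a double first cousin = 1/4 (double first cousins share both grandparent pairs — four paths of length 4: r = 4·(1/2)^4 = 1/4).
r to a great-grandoffspring = 0.125 (three parent–offspring links: r = (1/2)^3 = 1/8).
Summing one r·B term per recipient: 2·0.25·0.324 + 2·0.25·0.0365 + 4·0.25·0.281 + 1·0.125·0.319 = 0.501125.
0.501125 > 0.22: the indirect benefit exceeds the cost.

Yes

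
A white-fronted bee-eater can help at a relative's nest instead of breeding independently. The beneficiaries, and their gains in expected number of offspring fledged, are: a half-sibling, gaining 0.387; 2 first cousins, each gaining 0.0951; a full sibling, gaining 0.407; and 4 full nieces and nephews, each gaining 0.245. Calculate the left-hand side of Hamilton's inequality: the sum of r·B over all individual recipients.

0.569025

r to a half-sibling = 0.25 (half-sibs share one parent — one path of length 2: r = (1/2)^2 = 1/4).
r to a first cousin = 0.125 (first cousins share one grandparent pair — two paths of length 4: r = 2·(1/2)^4 = 1/8).
r to a full sibling = 1/2 (full sibs share both parents — two paths of length 2: r = 2·(1/2)^2 = 1/2).
r to a full niece or nephew = 0.25 (full aunt/uncle↔niece/nephew: two paths of length 3 through the shared grandparent pair: r = 2·(1/2)^3 = 1/4).
Summing one r·B term per recipient: 1·0.25·0.387 + 2·0.125·0.0951 + 1·0.5·0.407 + 4·0.25·0.245 = 0.569025.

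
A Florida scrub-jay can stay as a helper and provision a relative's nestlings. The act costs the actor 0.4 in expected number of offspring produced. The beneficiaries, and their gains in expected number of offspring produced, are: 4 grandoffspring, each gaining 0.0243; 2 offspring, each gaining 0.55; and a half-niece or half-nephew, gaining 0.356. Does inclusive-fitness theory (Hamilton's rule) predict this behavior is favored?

Hamilton's rule: the trait is favored when the sum of r·B over every recipient exceeds the actor's cost C.
r to a grandoffspring = 0.25 (two parent–offspring links: r = (1/2)^2 = 1/4).
r to an offspring = 0.5 (one parent–offspring link: r = (1/2)^1 = 1/2).
r to a half-niece or half-nephew = 0.125 (half-aunt/uncle↔niece/nephew: one path of length 3: r = (1/2)^3 = 1/8).
Summing one r·B term per recipient: 4·0.25·0.0243 + 2·0.5·0.55 + 1·0.125·0.356 = 0.6188.
0.6188 > 0.4: the indirect benefit exceeds the cost.

Yes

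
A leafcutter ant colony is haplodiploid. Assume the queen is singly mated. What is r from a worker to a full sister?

Haplodiploid full sisters inherit their father's entire haploid genome identically (contributing 1/2) and on average half of their mother's contribution (1/2 · 1/2 = 1/4); r = 1/2 + 1/4 = 3/4.

0.75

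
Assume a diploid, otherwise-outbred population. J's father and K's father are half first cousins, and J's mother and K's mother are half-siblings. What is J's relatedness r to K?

0.078125

Independent pedigree routes through distinct common ancestors add.
J and K are related in two ways: half second cousins through their fathers (r = 1/64) and half first cousins through their mothers (r = 1/16).
r = 1/64 + 1/16 = 5/64 = 0.078125.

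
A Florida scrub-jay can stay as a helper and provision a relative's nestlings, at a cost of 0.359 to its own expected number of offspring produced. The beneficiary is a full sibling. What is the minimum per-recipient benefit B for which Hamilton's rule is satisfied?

0.718

r to a full sibling = 1/2 (full sibs share both parents — two paths of length 2: r = 2·(1/2)^2 = 1/2).
Hamilton's rule with n recipients of equal r: n·r·B > C, so B > C/(n·r) = 0.359/(1·0.5) = 0.718.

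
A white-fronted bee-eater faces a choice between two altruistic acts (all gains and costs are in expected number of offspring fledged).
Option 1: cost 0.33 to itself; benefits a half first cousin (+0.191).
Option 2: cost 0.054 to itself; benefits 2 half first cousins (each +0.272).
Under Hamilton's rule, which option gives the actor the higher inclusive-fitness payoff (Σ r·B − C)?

Option 2

Option 1: r to a half first cousin = 0.0625.
Option 1: Σ r·B − C = (1·0.0625·0.191) − 0.33 = -0.3180625.
Option 2: r to a half first cousin = 0.0625.
Option 2: Σ r·B − C = (2·0.0625·0.272) − 0.054 = -0.02.
Option 2 has the higher net inclusive-fitness payoff.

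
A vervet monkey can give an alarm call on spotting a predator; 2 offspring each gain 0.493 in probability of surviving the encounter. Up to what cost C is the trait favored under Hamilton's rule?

r to an offspring = 1/2 (one parent–offspring link: r = (1/2)^1 = 1/2).
Hamilton's rule: n·r·B > C, so the trait is favored while C < n·r·B = 2·0.5·0.493 = 0.493.

0.493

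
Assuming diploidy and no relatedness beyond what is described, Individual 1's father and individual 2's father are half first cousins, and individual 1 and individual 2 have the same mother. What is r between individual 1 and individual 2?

0.265625

Relatedness sums over independent paths through distinct common ancestors.
Individual 1 and individual 2 are related in two ways: half second cousins through their fathers (r = 1/64) and half-sibs through their shared mother (r = 1/4).
r = 1/64 + 1/4 = 17/64 = 0.265625.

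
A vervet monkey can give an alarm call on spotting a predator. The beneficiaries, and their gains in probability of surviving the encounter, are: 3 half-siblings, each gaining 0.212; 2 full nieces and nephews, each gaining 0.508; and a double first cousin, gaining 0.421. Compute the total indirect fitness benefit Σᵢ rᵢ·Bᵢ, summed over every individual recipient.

0.51825

r to a half-sibling = 0.25 (half-sibs share one parent — one path of length 2: r = (1/2)^2 = 1/4).
r to a full niece or nephew = 1/4 (full aunt/uncle↔niece/nephew: two paths of length 3 through the shared grandparent pair: r = 2·(1/2)^3 = 1/4).
r to a double first cousin = 0.25 (double first cousins share both grandparent pairs — four paths of length 4: r = 4·(1/2)^4 = 1/4).
Summing one r·B term per recipient: 3·0.25·0.212 + 2·0.25·0.508 + 1·0.25·0.421 = 0.51825.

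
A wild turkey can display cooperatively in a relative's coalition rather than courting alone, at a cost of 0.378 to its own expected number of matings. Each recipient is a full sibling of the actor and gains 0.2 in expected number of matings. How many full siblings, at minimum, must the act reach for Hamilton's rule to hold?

r to a full sibling = 0.5 (full sibs share both parents — two paths of length 2: r = 2·(1/2)^2 = 1/2).
Hamilton's rule: n·r·B > C  ⇒  n > C/(r·B) = 0.378/(0.5·0.2) = 3.78.
The smallest integer exceeding 3.78 is 4.

4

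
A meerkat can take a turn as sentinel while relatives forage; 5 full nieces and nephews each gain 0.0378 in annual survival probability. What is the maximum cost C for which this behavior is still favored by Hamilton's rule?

r to a full niece or nephew = 1/4 (full aunt/uncle↔niece/nephew: two paths of length 3 through the shared grandparent pair: r = 2·(1/2)^3 = 1/4).
Hamilton's rule: n·r·B > C, so the trait is favored while C < n·r·B = 5·0.25·0.0378 = 0.04725.

0.04725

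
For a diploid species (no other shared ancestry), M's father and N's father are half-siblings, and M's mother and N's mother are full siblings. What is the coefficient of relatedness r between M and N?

Wright's path rule: contributions from independent ancestry routes add.
M and N are related in two ways: half first cousins through their fathers (r = 1/16) and first cousins through their mothers (r = 1/8).
r = 1/16 + 1/8 = 0.1875.

0.1875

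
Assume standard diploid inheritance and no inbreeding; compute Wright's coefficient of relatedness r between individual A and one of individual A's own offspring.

0.5

Each parent–offspring link contributes a factor of 1/2, and independent paths through distinct common ancestors add.
One parent–offspring link: r = (1/2)^1 = 1/2.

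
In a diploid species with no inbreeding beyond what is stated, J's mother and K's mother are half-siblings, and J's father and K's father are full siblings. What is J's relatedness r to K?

Relatedness sums over independent paths through distinct common ancestors.
J and K are related in two ways: half first cousins through their mothers (r = 1/16) and first cousins through their fathers (r = 1/8).
r = 1/16 + 1/8 = 0.1875.

0.1875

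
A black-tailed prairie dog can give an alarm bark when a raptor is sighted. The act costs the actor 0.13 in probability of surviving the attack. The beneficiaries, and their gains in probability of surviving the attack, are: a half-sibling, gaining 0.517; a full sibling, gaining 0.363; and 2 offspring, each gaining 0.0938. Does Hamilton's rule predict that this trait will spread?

Yes

Hamilton's rule: the trait is favored when the sum of r·B over every recipient exceeds the actor's cost C.
r to a half-sibling = 1/4 (half-sibs share one parent — one path of length 2: r = (1/2)^2 = 1/4).
r to a full sibling = 1/2 (full sibs share both parents — two paths of length 2: r = 2·(1/2)^2 = 1/2).
r to an offspring = 0.5 (one parent–offspring link: r = (1/2)^1 = 1/2).
Summing one r·B term per recipient: 1·0.25·0.517 + 1·0.5·0.363 + 2·0.5·0.0938 = 0.40455.
0.40455 > 0.13: the indirect benefit exceeds the cost.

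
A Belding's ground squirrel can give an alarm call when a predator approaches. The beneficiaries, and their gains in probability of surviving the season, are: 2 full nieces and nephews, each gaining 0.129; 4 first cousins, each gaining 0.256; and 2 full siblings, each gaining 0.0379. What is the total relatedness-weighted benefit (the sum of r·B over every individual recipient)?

0.2304

r to a full niece or nephew = 1/4 (full aunt/uncle↔niece/nephew: two paths of length 3 through the shared grandparent pair: r = 2·(1/2)^3 = 1/4).
r to a first cousin = 1/8 (first cousins share one grandparent pair — two paths of length 4: r = 2·(1/2)^4 = 1/8).
r to a full sibling = 1/2 (full sibs share both parents — two paths of length 2: r = 2·(1/2)^2 = 1/2).
Summing one r·B term per recipient: 2·0.25·0.129 + 4·0.125·0.256 + 2·0.5·0.0379 = 0.2304.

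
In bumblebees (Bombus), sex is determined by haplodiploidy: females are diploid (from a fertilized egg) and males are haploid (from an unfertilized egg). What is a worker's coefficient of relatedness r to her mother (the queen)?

One meiotic link between diploid queen and diploid daughter: r = 1/2.

0.5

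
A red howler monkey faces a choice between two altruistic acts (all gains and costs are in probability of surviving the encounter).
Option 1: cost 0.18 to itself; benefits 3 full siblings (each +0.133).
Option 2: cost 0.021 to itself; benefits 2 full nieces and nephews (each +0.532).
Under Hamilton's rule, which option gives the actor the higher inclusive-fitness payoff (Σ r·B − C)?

Option 2

Option 1: r to a full sibling = 0.5.
Option 1: Σ r·B − C = (3·0.5·0.133) − 0.18 = 0.0195.
Option 2: r to a full niece or nephew = 0.25.
Option 2: Σ r·B − C = (2·0.25·0.532) − 0.021 = 0.245.
Option 2 has the higher net inclusive-fitness payoff.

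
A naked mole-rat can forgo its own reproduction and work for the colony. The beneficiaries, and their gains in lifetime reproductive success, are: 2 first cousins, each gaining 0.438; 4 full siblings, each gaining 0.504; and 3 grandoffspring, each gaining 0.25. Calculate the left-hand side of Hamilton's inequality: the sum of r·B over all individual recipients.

1.305

r to a first cousin = 0.125 (first cousins share one grandparent pair — two paths of length 4: r = 2·(1/2)^4 = 1/8).
r to a full sibling = 1/2 (full sibs share both parents — two paths of length 2: r = 2·(1/2)^2 = 1/2).
r to a grandoffspring = 0.25 (two parent–offspring links: r = (1/2)^2 = 1/4).
Summing one r·B term per recipient: 2·0.125·0.438 + 4·0.5·0.504 + 3·0.25·0.25 = 1.305.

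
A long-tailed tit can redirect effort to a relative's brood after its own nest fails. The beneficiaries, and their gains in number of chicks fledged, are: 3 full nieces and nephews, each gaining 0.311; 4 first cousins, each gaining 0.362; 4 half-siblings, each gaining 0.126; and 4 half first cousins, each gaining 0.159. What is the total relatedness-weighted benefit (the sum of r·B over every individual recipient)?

0.58

r to a full niece or nephew = 1/4 (full aunt/uncle↔niece/nephew: two paths of length 3 through the shared grandparent pair: r = 2·(1/2)^3 = 1/4).
r to a first cousin = 1/8 (first cousins share one grandparent pair — two paths of length 4: r = 2·(1/2)^4 = 1/8).
r to a half-sibling = 0.25 (half-sibs share one parent — one path of length 2: r = (1/2)^2 = 1/4).
r to a half first cousin = 0.0625 (half first cousins share one grandparent — one path of length 4: r = (1/2)^4 = 1/16).
Summing one r·B term per recipient: 3·0.25·0.311 + 4·0.125·0.362 + 4·0.25·0.126 + 4·0.0625·0.159 = 0.58.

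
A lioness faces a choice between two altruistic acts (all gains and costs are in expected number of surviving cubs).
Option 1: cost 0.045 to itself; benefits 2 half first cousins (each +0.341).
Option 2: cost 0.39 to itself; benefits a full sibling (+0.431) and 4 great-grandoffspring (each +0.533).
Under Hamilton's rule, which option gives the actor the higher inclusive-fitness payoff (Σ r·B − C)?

Option 1: r to a half first cousin = 0.0625.
Option 1: Σ r·B − C = (2·0.0625·0.341) − 0.045 = -0.002375.
Option 2: r to a full sibling = 0.5.
Option 2: r to a great-grandoffspring = 0.125.
Option 2: Σ r·B − C = (1·0.5·0.431 + 4·0.125·0.533) − 0.39 = 0.092.
Option 2 has the higher net inclusive-fitness payoff.

Option 2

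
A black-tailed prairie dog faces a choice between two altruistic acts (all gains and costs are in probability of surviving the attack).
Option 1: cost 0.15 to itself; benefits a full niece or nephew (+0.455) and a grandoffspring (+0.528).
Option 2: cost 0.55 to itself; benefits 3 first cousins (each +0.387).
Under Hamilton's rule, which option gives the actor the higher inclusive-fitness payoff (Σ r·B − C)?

Option 1: r to a full niece or nephew = 0.25.
Option 1: r to a grandoffspring = 0.25.
Option 1: Σ r·B − C = (1·0.25·0.455 + 1·0.25·0.528) − 0.15 = 0.09575.
Option 2: r to a first cousin = 0.125.
Option 2: Σ r·B − C = (3·0.125·0.387) − 0.55 = -0.404875.
Option 1 has the higher net inclusive-fitness payoff.

Option 1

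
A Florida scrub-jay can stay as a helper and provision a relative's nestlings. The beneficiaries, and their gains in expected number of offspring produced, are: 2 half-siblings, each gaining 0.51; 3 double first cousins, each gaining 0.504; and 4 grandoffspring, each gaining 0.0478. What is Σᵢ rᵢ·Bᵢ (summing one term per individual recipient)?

r to a half-sibling = 0.25 (half-sibs share one parent — one path of length 2: r = (1/2)^2 = 1/4).
r to a double first cousin = 0.25 (double first cousins share both grandparent pairs — four paths of length 4: r = 4·(1/2)^4 = 1/4).
r to a grandoffspring = 1/4 (two parent–offspring links: r = (1/2)^2 = 1/4).
Summing one r·B term per recipient: 2·0.25·0.51 + 3·0.25·0.504 + 4·0.25·0.0478 = 0.6808.

0.6808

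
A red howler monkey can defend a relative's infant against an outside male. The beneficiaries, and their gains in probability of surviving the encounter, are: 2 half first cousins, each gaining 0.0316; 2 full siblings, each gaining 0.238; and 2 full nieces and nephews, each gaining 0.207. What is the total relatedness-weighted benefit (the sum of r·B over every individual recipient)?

r to a half first cousin = 1/16 (half first cousins share one grandparent — one path of length 4: r = (1/2)^4 = 1/16).
r to a full sibling = 0.5 (full sibs share both parents — two paths of length 2: r = 2·(1/2)^2 = 1/2).
r to a full niece or nephew = 0.25 (full aunt/uncle↔niece/nephew: two paths of length 3 through the shared grandparent pair: r = 2·(1/2)^3 = 1/4).
Summing one r·B term per recipient: 2·0.0625·0.0316 + 2·0.5·0.238 + 2·0.25·0.207 = 0.34545.

0.34545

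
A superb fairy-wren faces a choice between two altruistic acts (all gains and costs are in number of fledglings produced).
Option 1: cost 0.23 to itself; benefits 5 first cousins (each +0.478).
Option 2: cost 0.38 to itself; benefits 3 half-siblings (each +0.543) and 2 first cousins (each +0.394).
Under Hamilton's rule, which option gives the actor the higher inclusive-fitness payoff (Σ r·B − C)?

Option 1: r to a first cousin = 0.125.
Option 1: Σ r·B − C = (5·0.125·0.478) − 0.23 = 0.06875.
Option 2: r to a half-sibling = 0.25.
Option 2: r to a first cousin = 0.125.
Option 2: Σ r·B − C = (3·0.25·0.543 + 2·0.125·0.394) − 0.38 = 0.12575.
Option 2 has the higher net inclusive-fitness payoff.

Option 2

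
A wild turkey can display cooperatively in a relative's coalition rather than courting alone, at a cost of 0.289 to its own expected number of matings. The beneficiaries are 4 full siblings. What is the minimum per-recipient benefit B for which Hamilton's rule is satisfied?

0.1445

r to a full sibling = 0.5 (full sibs share both parents — two paths of length 2: r = 2·(1/2)^2 = 1/2).
Hamilton's rule with n recipients of equal r: n·r·B > C, so B > C/(n·r) = 0.289/(4·0.5) = 0.1445.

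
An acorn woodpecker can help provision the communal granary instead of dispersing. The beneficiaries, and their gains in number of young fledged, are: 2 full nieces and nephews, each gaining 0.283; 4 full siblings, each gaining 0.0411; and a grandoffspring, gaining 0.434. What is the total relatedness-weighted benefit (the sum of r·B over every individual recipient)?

0.3322

r to a full niece or nephew = 1/4 (full aunt/uncle↔niece/nephew: two paths of length 3 through the shared grandparent pair: r = 2·(1/2)^3 = 1/4).
r to a full sibling = 1/2 (full sibs share both parents — two paths of length 2: r = 2·(1/2)^2 = 1/2).
r to a grandoffspring = 1/4 (two parent–offspring links: r = (1/2)^2 = 1/4).
Summing one r·B term per recipient: 2·0.25·0.283 + 4·0.5·0.0411 + 1·0.25·0.434 = 0.3322.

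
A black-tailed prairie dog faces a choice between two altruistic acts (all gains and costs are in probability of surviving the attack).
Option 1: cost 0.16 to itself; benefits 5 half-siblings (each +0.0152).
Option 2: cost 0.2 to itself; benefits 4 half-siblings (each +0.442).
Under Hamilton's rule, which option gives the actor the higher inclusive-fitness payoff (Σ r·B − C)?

Option 1: r to a half-sibling = 0.25.
Option 1: Σ r·B − C = (5·0.25·0.0152) − 0.16 = -0.141.
Option 2: r to a half-sibling = 0.25.
Option 2: Σ r·B − C = (4·0.25·0.442) − 0.2 = 0.242.
Option 2 has the higher net inclusive-fitness payoff.

Option 2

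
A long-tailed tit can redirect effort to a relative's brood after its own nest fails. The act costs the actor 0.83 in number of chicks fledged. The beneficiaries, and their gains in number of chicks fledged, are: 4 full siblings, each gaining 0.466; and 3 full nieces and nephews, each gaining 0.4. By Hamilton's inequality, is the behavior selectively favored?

Hamilton's rule: the trait is favored when the sum of r·B over every recipient exceeds the actor's cost C.
r to a full sibling = 1/2 (full sibs share both parents — two paths of length 2: r = 2·(1/2)^2 = 1/2).
r to a full niece or nephew = 0.25 (full aunt/uncle↔niece/nephew: two paths of length 3 through the shared grandparent pair: r = 2·(1/2)^3 = 1/4).
Summing one r·B term per recipient: 4·0.5·0.466 + 3·0.25·0.4 = 1.232.
1.232 > 0.83: the indirect benefit exceeds the cost.

Yes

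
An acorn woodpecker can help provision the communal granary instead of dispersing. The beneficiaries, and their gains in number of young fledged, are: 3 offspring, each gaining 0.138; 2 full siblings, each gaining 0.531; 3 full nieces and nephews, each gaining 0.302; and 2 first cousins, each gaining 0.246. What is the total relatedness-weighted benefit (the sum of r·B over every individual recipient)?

r to an offspring = 0.5 (one parent–offspring link: r = (1/2)^1 = 1/2).
r to a full sibling = 0.5 (full sibs share both parents — two paths of length 2: r = 2·(1/2)^2 = 1/2).
r to a full niece or nephew = 1/4 (full aunt/uncle↔niece/nephew: two paths of length 3 through the shared grandparent pair: r = 2·(1/2)^3 = 1/4).
r to a first cousin = 1/8 (first cousins share one grandparent pair — two paths of length 4: r = 2·(1/2)^4 = 1/8).
Summing one r·B term per recipient: 3·0.5·0.138 + 2·0.5·0.531 + 3·0.25·0.302 + 2·0.125·0.246 = 1.026.

1.026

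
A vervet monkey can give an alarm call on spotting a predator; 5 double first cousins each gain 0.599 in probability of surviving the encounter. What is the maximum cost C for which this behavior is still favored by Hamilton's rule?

0.74875

r to a double first cousin = 0.25 (double first cousins share both grandparent pairs — four paths of length 4: r = 4·(1/2)^4 = 1/4).
Hamilton's rule: n·r·B > C, so the trait is favored while C < n·r·B = 5·0.25·0.599 = 0.74875.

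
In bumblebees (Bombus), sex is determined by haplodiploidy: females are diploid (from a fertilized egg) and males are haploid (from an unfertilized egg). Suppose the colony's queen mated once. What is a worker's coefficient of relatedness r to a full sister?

Haplodiploid full sisters inherit their father's entire haploid genome identically (contributing 1/2) and on average half of their mother's contribution (1/2 · 1/2 = 1/4); r = 1/2 + 1/4 = 3/4.

0.75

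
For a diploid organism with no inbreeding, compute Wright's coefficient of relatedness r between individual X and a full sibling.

0.5

Each parent–offspring link contributes a factor of 1/2, and independent paths through distinct common ancestors add.
Full sibs share both parents — two paths of length 2: r = 2·(1/2)^2 = 1/2.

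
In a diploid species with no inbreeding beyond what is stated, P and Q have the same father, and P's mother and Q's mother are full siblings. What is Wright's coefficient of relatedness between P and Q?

With two independent routes of shared ancestry, r is the sum of the two contributions.
P and Q are related in two ways: half-sibs through their shared father (r = 1/4) and first cousins through their mothers (r = 1/8).
r = 1/4 + 1/8 = 0.375.

0.375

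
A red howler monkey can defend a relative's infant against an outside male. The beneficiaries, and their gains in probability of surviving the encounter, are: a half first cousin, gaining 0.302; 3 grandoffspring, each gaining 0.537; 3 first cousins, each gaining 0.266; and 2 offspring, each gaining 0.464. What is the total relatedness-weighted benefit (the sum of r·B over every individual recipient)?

r to a half first cousin = 0.0625 (half first cousins share one grandparent — one path of length 4: r = (1/2)^4 = 1/16).
r to a grandoffspring = 0.25 (two parent–offspring links: r = (1/2)^2 = 1/4).
r to a first cousin = 0.125 (first cousins share one grandparent pair — two paths of length 4: r = 2·(1/2)^4 = 1/8).
r to an offspring = 1/2 (one parent–offspring link: r = (1/2)^1 = 1/2).
Summing one r·B term per recipient: 1·0.0625·0.302 + 3·0.25·0.537 + 3·0.125·0.266 + 2·0.5·0.464 = 0.985375.

0.985375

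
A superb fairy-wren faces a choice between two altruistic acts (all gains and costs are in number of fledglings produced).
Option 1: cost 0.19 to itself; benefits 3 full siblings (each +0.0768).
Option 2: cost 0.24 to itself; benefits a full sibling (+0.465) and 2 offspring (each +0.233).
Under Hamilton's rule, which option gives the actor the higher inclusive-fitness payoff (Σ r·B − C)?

Option 1: r to a full sibling = 0.5.
Option 1: Σ r·B − C = (3·0.5·0.0768) − 0.19 = -0.0748.
Option 2: r to a full sibling = 0.5.
Option 2: r to an offspring = 0.5.
Option 2: Σ r·B − C = (1·0.5·0.465 + 2·0.5·0.233) − 0.24 = 0.2255.
Option 2 has the higher net inclusive-fitness payoff.

Option 2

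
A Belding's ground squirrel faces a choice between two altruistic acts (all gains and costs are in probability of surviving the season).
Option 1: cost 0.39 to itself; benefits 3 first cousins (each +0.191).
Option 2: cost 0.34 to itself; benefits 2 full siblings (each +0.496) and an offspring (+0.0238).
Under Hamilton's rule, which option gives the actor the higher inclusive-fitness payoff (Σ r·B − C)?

Option 2

Option 1: r to a first cousin = 0.125.
Option 1: Σ r·B − C = (3·0.125·0.191) − 0.39 = -0.318375.
Option 2: r to a full sibling = 0.5.
Option 2: r to an offspring = 0.5.
Option 2: Σ r·B − C = (2·0.5·0.496 + 1·0.5·0.0238) − 0.34 = 0.1679.
Option 2 has the higher net inclusive-fitness payoff.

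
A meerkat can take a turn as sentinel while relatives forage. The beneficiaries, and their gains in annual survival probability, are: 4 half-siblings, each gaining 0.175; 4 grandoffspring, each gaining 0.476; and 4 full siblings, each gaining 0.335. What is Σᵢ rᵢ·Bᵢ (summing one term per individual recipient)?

r to a half-sibling = 0.25 (half-sibs share one parent — one path of length 2: r = (1/2)^2 = 1/4).
r to a grandoffspring = 1/4 (two parent–offspring links: r = (1/2)^2 = 1/4).
r to a full sibling = 1/2 (full sibs share both parents — two paths of length 2: r = 2·(1/2)^2 = 1/2).
Summing one r·B term per recipient: 4·0.25·0.175 + 4·0.25·0.476 + 4·0.5·0.335 = 1.321.

1.321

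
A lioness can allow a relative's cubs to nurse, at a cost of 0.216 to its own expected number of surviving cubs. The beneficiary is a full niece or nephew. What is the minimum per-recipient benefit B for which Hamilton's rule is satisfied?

0.864

r to a full niece or nephew = 0.25 (full aunt/uncle↔niece/nephew: two paths of length 3 through the shared grandparent pair: r = 2·(1/2)^3 = 1/4).
Hamilton's rule with n recipients of equal r: n·r·B > C, so B > C/(n·r) = 0.216/(1·0.25) = 0.864.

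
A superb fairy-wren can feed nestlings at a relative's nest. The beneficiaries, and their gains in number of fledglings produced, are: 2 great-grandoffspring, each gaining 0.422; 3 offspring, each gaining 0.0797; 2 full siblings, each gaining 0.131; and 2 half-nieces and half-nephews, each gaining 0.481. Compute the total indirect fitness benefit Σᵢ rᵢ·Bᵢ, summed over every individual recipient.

0.4763

r to a great-grandoffspring = 0.125 (three parent–offspring links: r = (1/2)^3 = 1/8).
r to an offspring = 1/2 (one parent–offspring link: r = (1/2)^1 = 1/2).
r to a full sibling = 0.5 (full sibs share both parents — two paths of length 2: r = 2·(1/2)^2 = 1/2).
r to a half-niece or half-nephew = 1/8 (half-aunt/uncle↔niece/nephew: one path of length 3: r = (1/2)^3 = 1/8).
Summing one r·B term per recipient: 2·0.125·0.422 + 3·0.5·0.0797 + 2·0.5·0.131 + 2·0.125·0.481 = 0.4763.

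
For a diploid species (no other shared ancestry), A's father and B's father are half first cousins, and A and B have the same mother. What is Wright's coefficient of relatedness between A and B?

Relatedness sums over independent paths through distinct common ancestors.
A and B are related in two ways: half second cousins through their fathers (r = 1/64) and half-sibs through their shared mother (r = 1/4).
r = 1/64 + 1/4 = 17/64 = 0.265625.

0.265625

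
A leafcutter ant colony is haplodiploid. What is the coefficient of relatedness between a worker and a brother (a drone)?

0.25

Her haploid brother carries none of their father's genes and a random half of their mother's genome; that half matches the maternal half of her own genome with probability 1/2: r = 1/2 · 1/2 = 1/4.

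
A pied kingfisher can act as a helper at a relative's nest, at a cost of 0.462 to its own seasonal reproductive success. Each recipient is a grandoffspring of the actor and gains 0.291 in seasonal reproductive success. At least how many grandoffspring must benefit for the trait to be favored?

7

r to a grandoffspring = 0.25 (two parent–offspring links: r = (1/2)^2 = 1/4).
Hamilton's rule: n·r·B > C  ⇒  n > C/(r·B) = 0.462/(0.25·0.291) = 6.351.
The smallest integer exceeding 6.351 is 7.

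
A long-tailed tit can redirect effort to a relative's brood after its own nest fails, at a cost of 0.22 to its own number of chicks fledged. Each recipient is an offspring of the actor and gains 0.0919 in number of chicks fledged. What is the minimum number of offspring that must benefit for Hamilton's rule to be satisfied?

r to an offspring = 0.5 (one parent–offspring link: r = (1/2)^1 = 1/2).
Hamilton's rule: n·r·B > C  ⇒  n > C/(r·B) = 0.22/(0.5·0.0919) = 4.788.
The smallest integer exceeding 4.788 is 5.

5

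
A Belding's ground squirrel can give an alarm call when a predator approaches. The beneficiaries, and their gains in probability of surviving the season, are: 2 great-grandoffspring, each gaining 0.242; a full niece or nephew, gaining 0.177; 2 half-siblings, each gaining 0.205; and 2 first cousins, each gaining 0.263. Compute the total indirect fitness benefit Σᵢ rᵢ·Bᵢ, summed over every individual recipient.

r to a great-grandoffspring = 1/8 (three parent–offspring links: r = (1/2)^3 = 1/8).
r to a full niece or nephew = 0.25 (full aunt/uncle↔niece/nephew: two paths of length 3 through the shared grandparent pair: r = 2·(1/2)^3 = 1/4).
r to a half-sibling = 1/4 (half-sibs share one parent — one path of length 2: r = (1/2)^2 = 1/4).
r to a first cousin = 0.125 (first cousins share one grandparent pair — two paths of length 4: r = 2·(1/2)^4 = 1/8).
Summing one r·B term per recipient: 2·0.125·0.242 + 1·0.25·0.177 + 2·0.25·0.205 + 2·0.125·0.263 = 0.273.

0.273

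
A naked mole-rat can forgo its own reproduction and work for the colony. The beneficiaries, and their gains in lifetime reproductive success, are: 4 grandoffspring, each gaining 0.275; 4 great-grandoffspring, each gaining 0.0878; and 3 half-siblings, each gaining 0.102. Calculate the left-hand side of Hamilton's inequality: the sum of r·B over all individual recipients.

r to a grandoffspring = 1/4 (two parent–offspring links: r = (1/2)^2 = 1/4).
r to a great-grandoffspring = 0.125 (three parent–offspring links: r = (1/2)^3 = 1/8).
r to a half-sibling = 1/4 (half-sibs share one parent — one path of length 2: r = (1/2)^2 = 1/4).
Summing one r·B term per recipient: 4·0.25·0.275 + 4·0.125·0.0878 + 3·0.25·0.102 = 0.3954.

0.3954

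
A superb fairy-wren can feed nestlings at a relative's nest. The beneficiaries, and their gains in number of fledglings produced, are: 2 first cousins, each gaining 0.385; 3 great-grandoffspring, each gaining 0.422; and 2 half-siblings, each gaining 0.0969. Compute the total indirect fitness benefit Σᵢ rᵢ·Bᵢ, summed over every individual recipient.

0.30295

r to a first cousin = 1/8 (first cousins share one grandparent pair — two paths of length 4: r = 2·(1/2)^4 = 1/8).
r to a great-grandoffspring = 0.125 (three parent–offspring links: r = (1/2)^3 = 1/8).
r to a half-sibling = 1/4 (half-sibs share one parent — one path of length 2: r = (1/2)^2 = 1/4).
Summing one r·B term per recipient: 2·0.125·0.385 + 3·0.125·0.422 + 2·0.25·0.0969 = 0.30295.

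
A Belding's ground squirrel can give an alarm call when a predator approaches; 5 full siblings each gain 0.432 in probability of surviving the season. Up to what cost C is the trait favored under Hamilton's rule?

1.08

r to a full sibling = 1/2 (full sibs share both parents — two paths of length 2: r = 2·(1/2)^2 = 1/2).
Hamilton's rule: n·r·B > C, so the trait is favored while C < n·r·B = 5·0.5·0.432 = 1.08.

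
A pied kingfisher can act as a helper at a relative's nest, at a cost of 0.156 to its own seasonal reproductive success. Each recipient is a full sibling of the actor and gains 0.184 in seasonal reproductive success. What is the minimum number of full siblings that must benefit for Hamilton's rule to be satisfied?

r to a full sibling = 1/2 (full sibs share both parents — two paths of length 2: r = 2·(1/2)^2 = 1/2).
Hamilton's rule: n·r·B > C  ⇒  n > C/(r·B) = 0.156/(0.5·0.184) = 1.696.
The smallest integer exceeding 1.696 is 2.

2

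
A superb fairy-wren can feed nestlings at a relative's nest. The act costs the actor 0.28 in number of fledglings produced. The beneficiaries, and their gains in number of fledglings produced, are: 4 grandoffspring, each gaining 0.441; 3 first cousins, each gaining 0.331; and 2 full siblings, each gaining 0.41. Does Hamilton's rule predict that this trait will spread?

Hamilton's rule: the trait is favored when the sum of r·B over every recipient exceeds the actor's cost C.
r to a grandoffspring = 0.25 (two parent–offspring links: r = (1/2)^2 = 1/4).
r to a first cousin = 0.125 (first cousins share one grandparent pair — two paths of length 4: r = 2·(1/2)^4 = 1/8).
r to a full sibling = 0.5 (full sibs share both parents — two paths of length 2: r = 2·(1/2)^2 = 1/2).
Summing one r·B term per recipient: 4·0.25·0.441 + 3·0.125·0.331 + 2·0.5·0.41 = 0.975125.
0.975125 > 0.28: the indirect benefit exceeds the cost.

Yes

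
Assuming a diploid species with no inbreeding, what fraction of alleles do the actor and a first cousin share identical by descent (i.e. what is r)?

0.125

Each parent–offspring link contributes a factor of 1/2, and independent paths through distinct common ancestors add.
First cousins share one grandparent pair — two paths of length 4: r = 2·(1/2)^4 = 1/8.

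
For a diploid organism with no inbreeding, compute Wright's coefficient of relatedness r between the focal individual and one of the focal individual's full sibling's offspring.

0.25

Each parent–offspring link contributes a factor of 1/2, and independent paths through distinct common ancestors add.
Full aunt/uncle↔niece/nephew: two paths of length 3 through the shared grandparent pair: r = 2·(1/2)^3 = 1/4.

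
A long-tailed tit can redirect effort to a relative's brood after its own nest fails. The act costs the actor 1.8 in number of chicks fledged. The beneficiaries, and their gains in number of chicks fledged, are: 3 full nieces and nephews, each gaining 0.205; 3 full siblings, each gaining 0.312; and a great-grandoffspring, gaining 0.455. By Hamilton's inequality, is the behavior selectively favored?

Hamilton's rule: the trait is favored when the sum of r·B over every recipient exceeds the actor's cost C.
r to a full niece or nephew = 0.25 (full aunt/uncle↔niece/nephew: two paths of length 3 through the shared grandparent pair: r = 2·(1/2)^3 = 1/4).
r to a full sibling = 1/2 (full sibs share both parents — two paths of length 2: r = 2·(1/2)^2 = 1/2).
r to a great-grandoffspring = 0.125 (three parent–offspring links: r = (1/2)^3 = 1/8).
Summing one r·B term per recipient: 3·0.25·0.205 + 3·0.5·0.312 + 1·0.125·0.455 = 0.678625.
0.678625 < 1.8: the indirect benefit is less than the cost.

No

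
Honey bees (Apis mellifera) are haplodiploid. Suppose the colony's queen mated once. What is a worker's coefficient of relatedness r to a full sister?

Haplodiploid full sisters inherit their father's entire haploid genome identically (contributing 1/2) and on average half of their mother's contribution (1/2 · 1/2 = 1/4); r = 1/2 + 1/4 = 3/4.

0.75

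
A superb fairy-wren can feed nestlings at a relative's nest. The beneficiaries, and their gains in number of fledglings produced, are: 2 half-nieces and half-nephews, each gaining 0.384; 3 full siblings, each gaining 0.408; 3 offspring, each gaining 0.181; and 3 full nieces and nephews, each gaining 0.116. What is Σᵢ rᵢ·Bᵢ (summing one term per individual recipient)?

r to a half-niece or half-nephew = 1/8 (half-aunt/uncle↔niece/nephew: one path of length 3: r = (1/2)^3 = 1/8).
r to a full sibling = 1/2 (full sibs share both parents — two paths of length 2: r = 2·(1/2)^2 = 1/2).
r to an offspring = 0.5 (one parent–offspring link: r = (1/2)^1 = 1/2).
r to a full niece or nephew = 1/4 (full aunt/uncle↔niece/nephew: two paths of length 3 through the shared grandparent pair: r = 2·(1/2)^3 = 1/4).
Summing one r·B term per recipient: 2·0.125·0.384 + 3·0.5·0.408 + 3·0.5·0.181 + 3·0.25·0.116 = 1.0665.

1.0665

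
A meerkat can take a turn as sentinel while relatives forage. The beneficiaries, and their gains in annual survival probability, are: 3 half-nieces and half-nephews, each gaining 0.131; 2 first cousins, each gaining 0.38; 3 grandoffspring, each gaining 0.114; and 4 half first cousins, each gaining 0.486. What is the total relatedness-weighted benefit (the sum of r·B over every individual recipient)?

0.351125

r to a half-niece or half-nephew = 0.125 (half-aunt/uncle↔niece/nephew: one path of length 3: r = (1/2)^3 = 1/8).
r to a first cousin = 1/8 (first cousins share one grandparent pair — two paths of length 4: r = 2·(1/2)^4 = 1/8).
r to a grandoffspring = 1/4 (two parent–offspring links: r = (1/2)^2 = 1/4).
r to a half first cousin = 1/16 (half first cousins share one grandparent — one path of length 4: r = (1/2)^4 = 1/16).
Summing one r·B term per recipient: 3·0.125·0.131 + 2·0.125·0.38 + 3·0.25·0.114 + 4·0.0625·0.486 = 0.351125.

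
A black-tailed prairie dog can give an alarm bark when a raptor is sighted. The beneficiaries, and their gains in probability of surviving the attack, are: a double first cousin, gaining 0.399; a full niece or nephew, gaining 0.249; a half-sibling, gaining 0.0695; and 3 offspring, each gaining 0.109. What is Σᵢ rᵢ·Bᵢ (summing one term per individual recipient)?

0.342875

r to a double first cousin = 1/4 (double first cousins share both grandparent pairs — four paths of length 4: r = 4·(1/2)^4 = 1/4).
r to a full niece or nephew = 1/4 (full aunt/uncle↔niece/nephew: two paths of length 3 through the shared grandparent pair: r = 2·(1/2)^3 = 1/4).
r to a half-sibling = 0.25 (half-sibs share one parent — one path of length 2: r = (1/2)^2 = 1/4).
r to an offspring = 0.5 (one parent–offspring link: r = (1/2)^1 = 1/2).
Summing one r·B term per recipient: 1·0.25·0.399 + 1·0.25·0.249 + 1·0.25·0.0695 + 3·0.5·0.109 = 0.342875.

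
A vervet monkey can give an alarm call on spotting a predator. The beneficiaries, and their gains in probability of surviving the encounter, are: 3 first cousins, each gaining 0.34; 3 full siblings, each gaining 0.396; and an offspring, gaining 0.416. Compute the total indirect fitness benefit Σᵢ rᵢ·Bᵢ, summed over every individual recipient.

0.9295

r to a first cousin = 0.125 (first cousins share one grandparent pair — two paths of length 4: r = 2·(1/2)^4 = 1/8).
r to a full sibling = 1/2 (full sibs share both parents — two paths of length 2: r = 2·(1/2)^2 = 1/2).
r to an offspring = 1/2 (one parent–offspring link: r = (1/2)^1 = 1/2).
Summing one r·B term per recipient: 3·0.125·0.34 + 3·0.5·0.396 + 1·0.5·0.416 = 0.9295.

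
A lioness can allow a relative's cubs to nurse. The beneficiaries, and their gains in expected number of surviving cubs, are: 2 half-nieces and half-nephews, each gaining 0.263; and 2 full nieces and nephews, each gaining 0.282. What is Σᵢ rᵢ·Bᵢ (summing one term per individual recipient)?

0.20675

r to a half-niece or half-nephew = 0.125 (half-aunt/uncle↔niece/nephew: one path of length 3: r = (1/2)^3 = 1/8).
r to a full niece or nephew = 1/4 (full aunt/uncle↔niece/nephew: two paths of length 3 through the shared grandparent pair: r = 2·(1/2)^3 = 1/4).
Summing one r·B term per recipient: 2·0.125·0.263 + 2·0.25·0.282 = 0.20675.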